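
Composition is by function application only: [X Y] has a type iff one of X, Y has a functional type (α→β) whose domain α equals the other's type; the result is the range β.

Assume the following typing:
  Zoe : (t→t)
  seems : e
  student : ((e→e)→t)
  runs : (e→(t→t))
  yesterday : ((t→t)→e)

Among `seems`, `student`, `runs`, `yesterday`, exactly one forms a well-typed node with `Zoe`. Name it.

yesterday

seems : e — does not combine with Zoe.
student : ((e→e)→t) — does not combine with Zoe.
runs : (e→(t→t)) — does not combine with Zoe.
yesterday — combines: yesterday : ((t→t)→e) takes Zoe : (t→t) as argument, giving e.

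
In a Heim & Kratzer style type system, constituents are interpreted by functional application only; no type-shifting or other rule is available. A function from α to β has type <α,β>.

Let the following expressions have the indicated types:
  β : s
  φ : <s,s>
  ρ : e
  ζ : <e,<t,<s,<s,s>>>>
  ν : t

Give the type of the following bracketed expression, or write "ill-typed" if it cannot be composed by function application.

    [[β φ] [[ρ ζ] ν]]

[β φ]: <s,s> applied to s yields s.
[ρ ζ]: <e,<t,<s,<s,s>>>> applied to e yields <t,<s,<s,s>>>.
[[ρ ζ] ν]: <t,<s,<s,s>>> applied to t yields <s,<s,s>>.
[[β φ] [[ρ ζ] ν]]: <s,<s,s>> applied to s yields <s,s>.

<s,s>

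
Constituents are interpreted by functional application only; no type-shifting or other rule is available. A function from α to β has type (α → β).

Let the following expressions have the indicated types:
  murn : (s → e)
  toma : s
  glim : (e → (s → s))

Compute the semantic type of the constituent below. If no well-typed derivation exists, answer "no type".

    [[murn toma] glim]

At [murn toma], murn : (s → e) takes toma : s, giving e.
At [[murn toma] glim], glim : (e → (s → s)) takes [murn toma] : e, giving (s → s).

(s → s)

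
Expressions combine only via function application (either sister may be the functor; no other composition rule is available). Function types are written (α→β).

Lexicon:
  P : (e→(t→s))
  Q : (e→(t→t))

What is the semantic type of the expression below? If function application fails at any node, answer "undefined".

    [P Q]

[P Q]: (e→(t→s)) and (e→(t→t)) cannot combine by function application — type clash.

undefined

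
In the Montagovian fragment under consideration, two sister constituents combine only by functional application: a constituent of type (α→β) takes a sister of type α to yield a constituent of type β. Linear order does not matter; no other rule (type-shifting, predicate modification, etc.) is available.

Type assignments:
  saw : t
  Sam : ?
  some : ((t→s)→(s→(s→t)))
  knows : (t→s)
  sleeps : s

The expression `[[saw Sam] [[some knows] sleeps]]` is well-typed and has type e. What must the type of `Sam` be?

[[saw Sam] [[some knows] sleeps]] is required to be e. [[some knows] sleeps] : (s→t) cannot yield e as functor, so [saw Sam] : ((s→t)→e).
[saw Sam] is required to be ((s→t)→e). saw : t cannot yield ((s→t)→e) as functor, so Sam : (t→((s→t)→e)).

(t→((s→t)→e))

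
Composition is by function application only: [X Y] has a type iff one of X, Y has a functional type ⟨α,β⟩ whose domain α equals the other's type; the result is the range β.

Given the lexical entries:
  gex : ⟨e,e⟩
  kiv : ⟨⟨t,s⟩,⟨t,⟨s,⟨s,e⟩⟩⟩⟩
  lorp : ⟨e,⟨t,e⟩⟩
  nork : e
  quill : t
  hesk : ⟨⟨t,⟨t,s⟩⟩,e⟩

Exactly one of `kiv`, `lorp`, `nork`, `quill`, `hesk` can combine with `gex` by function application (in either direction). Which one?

nork

kiv : ⟨⟨t,s⟩,⟨t,⟨s,⟨s,e⟩⟩⟩⟩ — does not combine with gex.
lorp : ⟨e,⟨t,e⟩⟩ — does not combine with gex.
nork — combines: gex : ⟨e,e⟩ takes nork : e as argument, giving e.
quill : t — does not combine with gex.
hesk : ⟨⟨t,⟨t,s⟩⟩,e⟩ — does not combine with gex.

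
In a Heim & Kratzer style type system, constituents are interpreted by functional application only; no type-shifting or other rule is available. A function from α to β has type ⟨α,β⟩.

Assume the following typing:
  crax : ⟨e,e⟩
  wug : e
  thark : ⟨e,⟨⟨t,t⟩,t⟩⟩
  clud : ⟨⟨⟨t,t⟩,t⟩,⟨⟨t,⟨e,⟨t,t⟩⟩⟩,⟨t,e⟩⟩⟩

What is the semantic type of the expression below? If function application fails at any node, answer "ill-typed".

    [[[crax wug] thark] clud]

[crax wug]: functor crax : ⟨e,e⟩, argument wug : e; result e.
[[crax wug] thark]: functor thark : ⟨e,⟨⟨t,t⟩,t⟩⟩, argument [crax wug] : e; result ⟨⟨t,t⟩,t⟩.
[[[crax wug] thark] clud]: functor clud : ⟨⟨⟨t,t⟩,t⟩,⟨⟨t,⟨e,⟨t,t⟩⟩⟩,⟨t,e⟩⟩⟩, argument [[crax wug] thark] : ⟨⟨t,t⟩,t⟩; result ⟨⟨t,⟨e,⟨t,t⟩⟩⟩,⟨t,e⟩⟩.

⟨⟨t,⟨e,⟨t,t⟩⟩⟩,⟨t,e⟩⟩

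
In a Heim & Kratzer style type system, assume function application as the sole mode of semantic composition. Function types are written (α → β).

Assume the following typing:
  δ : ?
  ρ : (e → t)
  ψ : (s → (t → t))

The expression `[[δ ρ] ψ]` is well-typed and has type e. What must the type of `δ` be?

[[δ ρ] ψ] must have type e. The sister ψ has type (s → (t → t)); that is not a function onto e, so [δ ρ] must be the functor, of type ((s → (t → t)) → e).
[δ ρ] must have type ((s → (t → t)) → e). The sister ρ has type (e → t); that is not a function onto ((s → (t → t)) → e), so δ must be the functor, of type ((e → t) → ((s → (t → t)) → e)).

((e → t) → ((s → (t → t)) → e))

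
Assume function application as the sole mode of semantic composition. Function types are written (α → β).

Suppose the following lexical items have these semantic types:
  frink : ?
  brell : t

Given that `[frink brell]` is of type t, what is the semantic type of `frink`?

(t → t)

For [frink brell] to have type t with brell of type t, frink must be the function: frink : (t → t).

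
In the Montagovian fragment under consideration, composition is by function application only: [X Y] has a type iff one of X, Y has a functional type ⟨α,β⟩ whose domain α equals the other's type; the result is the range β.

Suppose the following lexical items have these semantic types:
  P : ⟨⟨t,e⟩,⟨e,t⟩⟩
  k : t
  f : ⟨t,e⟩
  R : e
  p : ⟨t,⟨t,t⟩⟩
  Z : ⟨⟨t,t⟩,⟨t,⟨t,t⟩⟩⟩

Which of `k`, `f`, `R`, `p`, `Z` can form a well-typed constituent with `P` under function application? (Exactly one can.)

k : t — does not combine with P.
f — combines: P : ⟨⟨t,e⟩,⟨e,t⟩⟩ takes f : ⟨t,e⟩ as argument, giving ⟨e,t⟩.
R : e — does not combine with P.
p : ⟨t,⟨t,t⟩⟩ — does not combine with P.
Z : ⟨⟨t,t⟩,⟨t,⟨t,t⟩⟩⟩ — does not combine with P.

f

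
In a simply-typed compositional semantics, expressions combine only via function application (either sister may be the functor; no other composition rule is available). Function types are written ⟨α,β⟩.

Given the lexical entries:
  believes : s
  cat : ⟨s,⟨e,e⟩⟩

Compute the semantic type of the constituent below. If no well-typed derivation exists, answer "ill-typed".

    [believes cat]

At [believes cat], cat : ⟨s,⟨e,e⟩⟩ takes believes : s, giving ⟨e,e⟩.

⟨e,e⟩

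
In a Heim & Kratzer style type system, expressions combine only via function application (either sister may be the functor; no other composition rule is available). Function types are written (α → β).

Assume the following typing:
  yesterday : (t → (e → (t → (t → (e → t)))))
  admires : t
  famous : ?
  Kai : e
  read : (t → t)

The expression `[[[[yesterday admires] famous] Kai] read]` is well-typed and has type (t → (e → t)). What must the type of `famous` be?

For [[[[yesterday admires] famous] Kai] read] to have type (t → (e → t)) with read of type (t → t), [[[yesterday admires] famous] Kai] must be the function: [[[yesterday admires] famous] Kai] : ((t → t) → (t → (e → t))).
For [[[yesterday admires] famous] Kai] to have type ((t → t) → (t → (e → t))) with Kai of type e, [[yesterday admires] famous] must be the function: [[yesterday admires] famous] : (e → ((t → t) → (t → (e → t)))).
For [[yesterday admires] famous] to have type (e → ((t → t) → (t → (e → t)))) with [yesterday admires] of type (e → (t → (t → (e → t)))), famous must be the function: famous : ((e → (t → (t → (e → t)))) → (e → ((t → t) → (t → (e → t))))).

((e → (t → (t → (e → t)))) → (e → ((t → t) → (t → (e → t)))))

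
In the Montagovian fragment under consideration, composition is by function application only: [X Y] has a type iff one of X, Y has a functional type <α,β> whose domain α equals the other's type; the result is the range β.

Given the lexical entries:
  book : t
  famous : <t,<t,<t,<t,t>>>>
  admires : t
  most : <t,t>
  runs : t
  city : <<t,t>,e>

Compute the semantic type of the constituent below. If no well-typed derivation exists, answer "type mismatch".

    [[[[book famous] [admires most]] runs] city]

e

[book famous]: <t,<t,<t,<t,t>>>> applied to t yields <t,<t,<t,t>>>.
[admires most]: <t,t> applied to t yields t.
[[book famous] [admires most]]: <t,<t,<t,t>>> applied to t yields <t,<t,t>>.
[[[book famous] [admires most]] runs]: <t,<t,t>> applied to t yields <t,t>.
[[[[book famous] [admires most]] runs] city]: <<t,t>,e> applied to <t,t> yields e.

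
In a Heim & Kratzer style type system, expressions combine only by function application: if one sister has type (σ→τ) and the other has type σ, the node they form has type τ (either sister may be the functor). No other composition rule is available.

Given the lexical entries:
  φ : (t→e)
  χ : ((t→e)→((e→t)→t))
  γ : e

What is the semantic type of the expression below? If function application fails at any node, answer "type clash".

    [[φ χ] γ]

type clash

[φ χ] — χ of type ((t→e)→((e→t)→t)) combines with φ of type (t→e): type ((e→t)→t).
At [[φ χ] γ]: neither ((e→t)→t) nor e can take the other as argument; the node is ill-typed.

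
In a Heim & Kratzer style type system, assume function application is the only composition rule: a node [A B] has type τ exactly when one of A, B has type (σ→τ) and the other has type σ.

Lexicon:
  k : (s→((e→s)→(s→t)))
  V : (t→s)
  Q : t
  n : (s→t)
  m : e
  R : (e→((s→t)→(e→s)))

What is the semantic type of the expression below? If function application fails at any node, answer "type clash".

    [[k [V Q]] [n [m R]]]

[V Q]: (t→s) applied to t yields s.
[k [V Q]]: (s→((e→s)→(s→t))) applied to s yields ((e→s)→(s→t)).
[m R]: (e→((s→t)→(e→s))) applied to e yields ((s→t)→(e→s)).
[n [m R]]: ((s→t)→(e→s)) applied to (s→t) yields (e→s).
[[k [V Q]] [n [m R]]]: ((e→s)→(s→t)) applied to (e→s) yields (s→t).

(s→t)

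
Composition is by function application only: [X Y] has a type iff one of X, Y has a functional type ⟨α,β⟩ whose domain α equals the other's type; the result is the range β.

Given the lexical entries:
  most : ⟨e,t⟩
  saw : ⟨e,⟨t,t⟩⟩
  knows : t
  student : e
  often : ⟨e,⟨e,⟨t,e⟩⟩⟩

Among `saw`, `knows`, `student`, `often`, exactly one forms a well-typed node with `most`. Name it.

saw : ⟨e,⟨t,t⟩⟩ — neither side's domain matches the other.
knows : t — neither side's domain matches the other.
student — combines: most : ⟨e,t⟩ takes student : e as argument, giving t.
often : ⟨e,⟨e,⟨t,e⟩⟩⟩ — neither side's domain matches the other.

student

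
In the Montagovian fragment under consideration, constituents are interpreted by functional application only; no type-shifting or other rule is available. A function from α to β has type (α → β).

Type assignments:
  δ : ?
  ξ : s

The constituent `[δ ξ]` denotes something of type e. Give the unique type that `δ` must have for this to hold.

For [δ ξ] to have type e with ξ of type s, δ must be the function: δ : (s → e).

(s → e)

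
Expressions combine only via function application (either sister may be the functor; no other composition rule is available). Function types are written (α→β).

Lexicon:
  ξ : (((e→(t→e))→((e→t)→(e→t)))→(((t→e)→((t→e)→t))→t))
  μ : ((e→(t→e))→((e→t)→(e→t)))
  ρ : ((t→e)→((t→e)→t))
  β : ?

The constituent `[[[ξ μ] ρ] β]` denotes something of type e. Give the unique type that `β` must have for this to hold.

For [[[ξ μ] ρ] β] to have type e with [[ξ μ] ρ] of type t, β must be the function: β : (t→e).

(t→e)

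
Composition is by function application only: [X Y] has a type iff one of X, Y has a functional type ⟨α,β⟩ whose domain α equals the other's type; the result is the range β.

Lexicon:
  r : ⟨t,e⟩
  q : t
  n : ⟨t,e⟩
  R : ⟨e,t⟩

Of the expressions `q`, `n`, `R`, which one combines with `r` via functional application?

q — combines: r : ⟨t,e⟩ takes q : t as argument, giving e.
n : ⟨t,e⟩ — no; r wants t, and n wants t.
R : ⟨e,t⟩ — no; r wants t, and R wants e.

q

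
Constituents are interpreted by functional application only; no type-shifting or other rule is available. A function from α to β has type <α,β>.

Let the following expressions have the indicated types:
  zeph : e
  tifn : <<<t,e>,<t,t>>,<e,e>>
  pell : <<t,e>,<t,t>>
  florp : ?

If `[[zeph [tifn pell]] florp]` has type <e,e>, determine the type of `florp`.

<e,<e,e>>

[[zeph [tifn pell]] florp] is required to be <e,e>. [zeph [tifn pell]] : e cannot yield <e,e> as functor, so florp : <e,<e,e>>.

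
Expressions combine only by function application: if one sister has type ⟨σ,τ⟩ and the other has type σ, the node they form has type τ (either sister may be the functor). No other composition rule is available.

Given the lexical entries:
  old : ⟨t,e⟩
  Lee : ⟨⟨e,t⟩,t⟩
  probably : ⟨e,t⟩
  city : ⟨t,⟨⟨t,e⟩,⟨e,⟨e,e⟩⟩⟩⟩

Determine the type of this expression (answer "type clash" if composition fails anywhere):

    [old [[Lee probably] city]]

⟨e,⟨e,e⟩⟩

[Lee probably]: functor Lee : ⟨⟨e,t⟩,t⟩, argument probably : ⟨e,t⟩; result t.
[[Lee probably] city]: functor city : ⟨t,⟨⟨t,e⟩,⟨e,⟨e,e⟩⟩⟩⟩, argument [Lee probably] : t; result ⟨⟨t,e⟩,⟨e,⟨e,e⟩⟩⟩.
[old [[Lee probably] city]]: functor [[Lee probably] city] : ⟨⟨t,e⟩,⟨e,⟨e,e⟩⟩⟩, argument old : ⟨t,e⟩; result ⟨e,⟨e,e⟩⟩.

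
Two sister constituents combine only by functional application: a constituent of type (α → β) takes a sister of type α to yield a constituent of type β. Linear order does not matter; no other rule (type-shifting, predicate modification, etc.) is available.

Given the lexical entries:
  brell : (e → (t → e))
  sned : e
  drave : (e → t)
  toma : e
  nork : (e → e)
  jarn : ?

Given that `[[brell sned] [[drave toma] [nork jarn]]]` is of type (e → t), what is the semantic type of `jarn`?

((e → e) → (t → ((t → e) → (e → t))))

At [[brell sned] [[drave toma] [nork jarn]]] (required: (e → t)): [brell sned] is (t → e), which is not a function with range (e → t); hence [[drave toma] [nork jarn]] is the functor — type ((t → e) → (e → t)).
At [[drave toma] [nork jarn]] (required: ((t → e) → (e → t))): [drave toma] is t, which is not a function with range ((t → e) → (e → t)); hence [nork jarn] is the functor — type (t → ((t → e) → (e → t))).
At [nork jarn] (required: (t → ((t → e) → (e → t)))): nork is (e → e), which is not a function with range (t → ((t → e) → (e → t))); hence jarn is the functor — type ((e → e) → (t → ((t → e) → (e → t)))).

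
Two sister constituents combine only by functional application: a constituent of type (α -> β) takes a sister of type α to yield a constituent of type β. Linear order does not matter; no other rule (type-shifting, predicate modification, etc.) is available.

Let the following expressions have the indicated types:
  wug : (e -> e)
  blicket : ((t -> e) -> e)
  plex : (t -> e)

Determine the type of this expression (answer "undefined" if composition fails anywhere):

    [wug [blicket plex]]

[blicket plex]: functor blicket : ((t -> e) -> e), argument plex : (t -> e); result e.
[wug [blicket plex]]: functor wug : (e -> e), argument [blicket plex] : e; result e.

e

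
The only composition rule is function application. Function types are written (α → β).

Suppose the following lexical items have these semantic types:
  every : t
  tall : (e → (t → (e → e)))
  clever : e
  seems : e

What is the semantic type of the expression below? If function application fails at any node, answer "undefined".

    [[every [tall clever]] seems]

e

[tall clever]: (e → (t → (e → e))) applied to e yields (t → (e → e)).
[every [tall clever]]: (t → (e → e)) applied to t yields (e → e).
[[every [tall clever]] seems]: (e → e) applied to e yields e.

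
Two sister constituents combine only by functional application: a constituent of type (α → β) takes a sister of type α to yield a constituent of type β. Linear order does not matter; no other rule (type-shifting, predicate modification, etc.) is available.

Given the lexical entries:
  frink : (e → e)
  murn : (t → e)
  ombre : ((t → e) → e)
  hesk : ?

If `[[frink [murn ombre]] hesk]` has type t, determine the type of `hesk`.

[[frink [murn ombre]] hesk] is required to be t. [frink [murn ombre]] : e cannot yield t as functor, so hesk : (e → t).

(e → t)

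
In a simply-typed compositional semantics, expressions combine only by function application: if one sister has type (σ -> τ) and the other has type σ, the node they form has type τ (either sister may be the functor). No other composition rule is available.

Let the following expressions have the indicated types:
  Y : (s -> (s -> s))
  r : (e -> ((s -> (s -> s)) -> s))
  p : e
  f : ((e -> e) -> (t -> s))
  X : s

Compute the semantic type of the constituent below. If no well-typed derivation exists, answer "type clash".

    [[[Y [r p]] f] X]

type clash

[r p]: (e -> ((s -> (s -> s)) -> s)) applied to e yields ((s -> (s -> s)) -> s).
[Y [r p]]: ((s -> (s -> s)) -> s) applied to (s -> (s -> s)) yields s.
[[Y [r p]] f]: s with ((e -> e) -> (t -> s)) — neither is a function whose domain matches the other; composition fails here.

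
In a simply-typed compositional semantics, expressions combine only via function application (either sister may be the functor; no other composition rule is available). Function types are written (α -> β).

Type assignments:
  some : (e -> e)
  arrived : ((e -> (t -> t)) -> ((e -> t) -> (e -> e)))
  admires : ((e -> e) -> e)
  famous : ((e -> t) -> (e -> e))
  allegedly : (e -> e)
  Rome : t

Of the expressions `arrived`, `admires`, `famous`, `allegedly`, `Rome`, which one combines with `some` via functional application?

admires

arrived : ((e -> (t -> t)) -> ((e -> t) -> (e -> e))) — some needs e; arrived needs (e -> (t -> t)); neither fits.
admires — combines: admires : ((e -> e) -> e) takes some : (e -> e) as argument, giving e.
famous : ((e -> t) -> (e -> e)) — some needs e; famous needs (e -> t); neither fits.
allegedly : (e -> e) — some needs e; allegedly needs e; neither fits.
Rome : t — some needs e; Rome needs nothing (atomic); neither fits.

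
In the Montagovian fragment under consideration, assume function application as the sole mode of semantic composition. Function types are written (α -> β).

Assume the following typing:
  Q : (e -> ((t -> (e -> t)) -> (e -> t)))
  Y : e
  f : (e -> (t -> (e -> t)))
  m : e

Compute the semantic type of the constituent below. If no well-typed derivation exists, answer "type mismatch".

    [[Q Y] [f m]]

(e -> t)

[Q Y]: Q is (e -> ((t -> (e -> t)) -> (e -> t))), Y is e; result ((t -> (e -> t)) -> (e -> t)).
[f m]: f is (e -> (t -> (e -> t))), m is e; result (t -> (e -> t)).
[[Q Y] [f m]]: [Q Y] is ((t -> (e -> t)) -> (e -> t)), [f m] is (t -> (e -> t)); result (e -> t).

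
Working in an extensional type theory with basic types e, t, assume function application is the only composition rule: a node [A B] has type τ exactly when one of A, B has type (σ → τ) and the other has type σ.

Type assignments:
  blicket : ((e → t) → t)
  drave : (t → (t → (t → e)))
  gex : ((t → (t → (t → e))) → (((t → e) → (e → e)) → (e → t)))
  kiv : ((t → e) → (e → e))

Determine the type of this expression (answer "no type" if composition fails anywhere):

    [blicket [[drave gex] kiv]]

[drave gex]: functor gex : ((t → (t → (t → e))) → (((t → e) → (e → e)) → (e → t))), argument drave : (t → (t → (t → e))); result (((t → e) → (e → e)) → (e → t)).
[[drave gex] kiv]: functor [drave gex] : (((t → e) → (e → e)) → (e → t)), argument kiv : ((t → e) → (e → e)); result (e → t).
[blicket [[drave gex] kiv]]: functor blicket : ((e → t) → t), argument [[drave gex] kiv] : (e → t); result t.

t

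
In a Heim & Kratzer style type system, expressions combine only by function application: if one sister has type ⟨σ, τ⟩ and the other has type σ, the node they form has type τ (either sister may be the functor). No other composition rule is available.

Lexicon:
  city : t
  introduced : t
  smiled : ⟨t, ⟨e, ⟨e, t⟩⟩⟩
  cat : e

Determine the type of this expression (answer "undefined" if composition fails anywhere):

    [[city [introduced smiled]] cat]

[introduced smiled]: functor smiled : ⟨t, ⟨e, ⟨e, t⟩⟩⟩, argument introduced : t; result ⟨e, ⟨e, t⟩⟩.
[city [introduced smiled]]: t with ⟨e, ⟨e, t⟩⟩ — neither is a function whose domain matches the other; composition fails here.

undefined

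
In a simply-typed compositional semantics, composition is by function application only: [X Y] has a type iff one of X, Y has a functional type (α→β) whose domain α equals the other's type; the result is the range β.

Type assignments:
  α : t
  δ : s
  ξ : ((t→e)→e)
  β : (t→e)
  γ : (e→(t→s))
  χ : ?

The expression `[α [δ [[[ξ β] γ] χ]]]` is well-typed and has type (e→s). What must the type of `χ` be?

((t→s)→(s→(t→(e→s))))

[α [δ [[[ξ β] γ] χ]]] is required to be (e→s). α : t cannot yield (e→s) as functor, so [δ [[[ξ β] γ] χ]] : (t→(e→s)).
[δ [[[ξ β] γ] χ]] is required to be (t→(e→s)). δ : s cannot yield (t→(e→s)) as functor, so [[[ξ β] γ] χ] : (s→(t→(e→s))).
[[[ξ β] γ] χ] is required to be (s→(t→(e→s))). [[ξ β] γ] : (t→s) cannot yield (s→(t→(e→s))) as functor, so χ : ((t→s)→(s→(t→(e→s)))).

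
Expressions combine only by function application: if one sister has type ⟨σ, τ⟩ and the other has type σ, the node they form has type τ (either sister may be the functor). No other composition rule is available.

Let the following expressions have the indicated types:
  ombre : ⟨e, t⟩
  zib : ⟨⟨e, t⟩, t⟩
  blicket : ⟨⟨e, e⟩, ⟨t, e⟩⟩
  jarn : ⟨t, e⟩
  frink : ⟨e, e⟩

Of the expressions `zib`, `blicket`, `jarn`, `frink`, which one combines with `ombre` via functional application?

zib

zib — combines: zib : ⟨⟨e, t⟩, t⟩ takes ombre : ⟨e, t⟩ as argument, giving t.
blicket : ⟨⟨e, e⟩, ⟨t, e⟩⟩ — neither side's domain matches the other.
jarn : ⟨t, e⟩ — neither side's domain matches the other.
frink : ⟨e, e⟩ — neither side's domain matches the other.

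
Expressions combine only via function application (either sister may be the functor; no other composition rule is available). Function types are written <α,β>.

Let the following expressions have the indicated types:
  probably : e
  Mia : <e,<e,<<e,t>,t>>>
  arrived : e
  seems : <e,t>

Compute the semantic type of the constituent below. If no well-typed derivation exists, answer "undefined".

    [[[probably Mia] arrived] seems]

t

[probably Mia]: functor Mia : <e,<e,<<e,t>,t>>>, argument probably : e; result <e,<<e,t>,t>>.
[[probably Mia] arrived]: functor [probably Mia] : <e,<<e,t>,t>>, argument arrived : e; result <<e,t>,t>.
[[[probably Mia] arrived] seems]: functor [[probably Mia] arrived] : <<e,t>,t>, argument seems : <e,t>; result t.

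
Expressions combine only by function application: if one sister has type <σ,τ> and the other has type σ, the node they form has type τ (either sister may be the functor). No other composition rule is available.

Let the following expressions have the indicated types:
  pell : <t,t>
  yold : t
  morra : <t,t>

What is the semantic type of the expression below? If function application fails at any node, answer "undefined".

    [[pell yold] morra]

t

[pell yold] — pell of type <t,t> combines with yold of type t: type t.
[[pell yold] morra] — morra of type <t,t> combines with [pell yold] of type t: type t.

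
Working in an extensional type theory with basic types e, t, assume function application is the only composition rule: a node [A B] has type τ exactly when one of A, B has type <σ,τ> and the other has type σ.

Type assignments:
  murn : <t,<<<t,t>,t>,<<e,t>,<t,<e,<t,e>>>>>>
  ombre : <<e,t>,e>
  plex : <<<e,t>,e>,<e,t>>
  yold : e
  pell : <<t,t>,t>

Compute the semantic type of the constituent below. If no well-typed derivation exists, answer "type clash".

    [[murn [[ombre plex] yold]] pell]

<<e,t>,<t,<e,<t,e>>>>

[ombre plex] — plex of type <<<e,t>,e>,<e,t>> combines with ombre of type <<e,t>,e>: type <e,t>.
[[ombre plex] yold] — [ombre plex] of type <e,t> combines with yold of type e: type t.
[murn [[ombre plex] yold]] — murn of type <t,<<<t,t>,t>,<<e,t>,<t,<e,<t,e>>>>>> combines with [[ombre plex] yold] of type t: type <<<t,t>,t>,<<e,t>,<t,<e,<t,e>>>>>.
[[murn [[ombre plex] yold]] pell] — [murn [[ombre plex] yold]] of type <<<t,t>,t>,<<e,t>,<t,<e,<t,e>>>>> combines with pell of type <<t,t>,t>: type <<e,t>,<t,<e,<t,e>>>>.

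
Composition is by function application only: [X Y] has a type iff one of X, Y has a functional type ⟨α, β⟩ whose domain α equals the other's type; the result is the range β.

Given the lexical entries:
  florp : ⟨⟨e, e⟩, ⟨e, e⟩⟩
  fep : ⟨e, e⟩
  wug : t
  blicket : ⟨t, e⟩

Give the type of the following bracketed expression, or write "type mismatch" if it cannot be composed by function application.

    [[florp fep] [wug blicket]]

e

[florp fep]: florp is ⟨⟨e, e⟩, ⟨e, e⟩⟩, fep is ⟨e, e⟩; result ⟨e, e⟩.
[wug blicket]: blicket is ⟨t, e⟩, wug is t; result e.
[[florp fep] [wug blicket]]: [florp fep] is ⟨e, e⟩, [wug blicket] is e; result e.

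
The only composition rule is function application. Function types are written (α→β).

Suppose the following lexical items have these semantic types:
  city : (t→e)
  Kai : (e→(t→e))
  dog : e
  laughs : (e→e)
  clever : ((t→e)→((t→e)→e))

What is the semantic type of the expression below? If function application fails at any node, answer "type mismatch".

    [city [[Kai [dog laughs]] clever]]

[dog laughs]: laughs is (e→e), dog is e; result e.
[Kai [dog laughs]]: Kai is (e→(t→e)), [dog laughs] is e; result (t→e).
[[Kai [dog laughs]] clever]: clever is ((t→e)→((t→e)→e)), [Kai [dog laughs]] is (t→e); result ((t→e)→e).
[city [[Kai [dog laughs]] clever]]: [[Kai [dog laughs]] clever] is ((t→e)→e), city is (t→e); result e.

e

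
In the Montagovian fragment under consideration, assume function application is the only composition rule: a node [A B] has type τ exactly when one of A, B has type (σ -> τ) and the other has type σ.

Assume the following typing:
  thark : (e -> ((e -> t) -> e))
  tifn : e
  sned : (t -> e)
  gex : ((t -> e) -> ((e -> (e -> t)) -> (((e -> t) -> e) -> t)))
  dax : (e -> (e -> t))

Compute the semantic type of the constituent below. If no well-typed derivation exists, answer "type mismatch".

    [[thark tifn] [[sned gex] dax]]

[thark tifn]: (e -> ((e -> t) -> e)) applied to e yields ((e -> t) -> e).
[sned gex]: ((t -> e) -> ((e -> (e -> t)) -> (((e -> t) -> e) -> t))) applied to (t -> e) yields ((e -> (e -> t)) -> (((e -> t) -> e) -> t)).
[[sned gex] dax]: ((e -> (e -> t)) -> (((e -> t) -> e) -> t)) applied to (e -> (e -> t)) yields (((e -> t) -> e) -> t).
[[thark tifn] [[sned gex] dax]]: (((e -> t) -> e) -> t) applied to ((e -> t) -> e) yields t.

t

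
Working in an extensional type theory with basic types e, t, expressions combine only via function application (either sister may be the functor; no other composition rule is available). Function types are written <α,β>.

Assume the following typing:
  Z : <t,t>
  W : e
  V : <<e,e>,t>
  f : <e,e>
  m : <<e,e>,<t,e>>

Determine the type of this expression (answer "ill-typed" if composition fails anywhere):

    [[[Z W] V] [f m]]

ill-typed

At [Z W]: neither <t,t> nor e can take the other as argument; the node is ill-typed.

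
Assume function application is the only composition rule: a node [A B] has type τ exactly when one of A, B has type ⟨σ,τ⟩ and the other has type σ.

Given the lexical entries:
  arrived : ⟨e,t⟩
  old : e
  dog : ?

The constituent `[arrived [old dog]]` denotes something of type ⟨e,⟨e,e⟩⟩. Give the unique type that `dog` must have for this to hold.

⟨e,⟨⟨e,t⟩,⟨e,⟨e,e⟩⟩⟩⟩

[arrived [old dog]] is required to be ⟨e,⟨e,e⟩⟩. arrived : ⟨e,t⟩ cannot yield ⟨e,⟨e,e⟩⟩ as functor, so [old dog] : ⟨⟨e,t⟩,⟨e,⟨e,e⟩⟩⟩.
[old dog] is required to be ⟨⟨e,t⟩,⟨e,⟨e,e⟩⟩⟩. old : e cannot yield ⟨⟨e,t⟩,⟨e,⟨e,e⟩⟩⟩ as functor, so dog : ⟨e,⟨⟨e,t⟩,⟨e,⟨e,e⟩⟩⟩⟩.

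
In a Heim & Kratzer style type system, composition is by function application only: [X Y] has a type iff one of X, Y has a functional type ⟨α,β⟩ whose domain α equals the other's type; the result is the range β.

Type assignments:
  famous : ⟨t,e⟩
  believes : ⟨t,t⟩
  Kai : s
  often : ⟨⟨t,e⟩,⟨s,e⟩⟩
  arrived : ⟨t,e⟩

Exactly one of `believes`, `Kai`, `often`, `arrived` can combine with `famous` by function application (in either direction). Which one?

believes : ⟨t,t⟩ — does not combine with famous.
Kai : s — does not combine with famous.
often — combines: often : ⟨⟨t,e⟩,⟨s,e⟩⟩ takes famous : ⟨t,e⟩ as argument, giving ⟨s,e⟩.
arrived : ⟨t,e⟩ — does not combine with famous.

often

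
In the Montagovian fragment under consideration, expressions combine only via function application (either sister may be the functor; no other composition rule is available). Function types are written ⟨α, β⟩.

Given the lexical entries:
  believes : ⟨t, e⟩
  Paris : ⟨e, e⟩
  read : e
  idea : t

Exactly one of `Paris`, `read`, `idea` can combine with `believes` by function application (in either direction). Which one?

idea

Paris : ⟨e, e⟩ — believes needs t; Paris needs e; neither fits.
read : e — believes needs t; read needs nothing (atomic); neither fits.
idea — combines: believes : ⟨t, e⟩ takes idea : t as argument, giving e.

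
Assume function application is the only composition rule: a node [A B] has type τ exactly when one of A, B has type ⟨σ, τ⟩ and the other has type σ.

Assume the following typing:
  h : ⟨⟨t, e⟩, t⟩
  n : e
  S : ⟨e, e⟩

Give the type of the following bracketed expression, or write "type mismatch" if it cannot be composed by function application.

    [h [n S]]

[n S]: ⟨e, e⟩ applied to e yields e.
At [h [n S]]: neither ⟨⟨t, e⟩, t⟩ nor e can take the other as argument; the node is ill-typed.

type mismatch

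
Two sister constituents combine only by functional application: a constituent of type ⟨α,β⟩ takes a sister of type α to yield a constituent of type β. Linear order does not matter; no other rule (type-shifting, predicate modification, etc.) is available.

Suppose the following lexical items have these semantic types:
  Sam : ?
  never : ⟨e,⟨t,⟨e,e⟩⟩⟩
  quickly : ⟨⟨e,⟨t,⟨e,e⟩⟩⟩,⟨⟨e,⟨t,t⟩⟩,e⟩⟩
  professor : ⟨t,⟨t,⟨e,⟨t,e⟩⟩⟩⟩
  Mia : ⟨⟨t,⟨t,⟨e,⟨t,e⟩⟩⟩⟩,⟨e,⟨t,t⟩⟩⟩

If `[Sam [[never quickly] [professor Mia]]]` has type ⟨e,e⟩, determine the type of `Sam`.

At [Sam [[never quickly] [professor Mia]]] (required: ⟨e,e⟩): [[never quickly] [professor Mia]] is e, which is not a function with range ⟨e,e⟩; hence Sam is the functor — type ⟨e,⟨e,e⟩⟩.

⟨e,⟨e,e⟩⟩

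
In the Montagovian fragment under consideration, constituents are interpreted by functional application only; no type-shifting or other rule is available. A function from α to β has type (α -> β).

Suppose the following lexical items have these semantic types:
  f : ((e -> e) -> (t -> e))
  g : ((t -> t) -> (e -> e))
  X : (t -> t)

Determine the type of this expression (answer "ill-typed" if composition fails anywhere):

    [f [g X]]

[g X]: g is ((t -> t) -> (e -> e)), X is (t -> t); result (e -> e).
[f [g X]]: f is ((e -> e) -> (t -> e)), [g X] is (e -> e); result (t -> e).

(t -> e)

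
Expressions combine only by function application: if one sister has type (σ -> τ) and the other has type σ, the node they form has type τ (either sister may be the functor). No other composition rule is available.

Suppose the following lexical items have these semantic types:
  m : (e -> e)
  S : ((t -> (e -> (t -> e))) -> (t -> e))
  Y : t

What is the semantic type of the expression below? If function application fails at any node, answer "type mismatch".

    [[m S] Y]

At [m S]: neither (e -> e) nor ((t -> (e -> (t -> e))) -> (t -> e)) can take the other as argument; the node is ill-typed.

type mismatch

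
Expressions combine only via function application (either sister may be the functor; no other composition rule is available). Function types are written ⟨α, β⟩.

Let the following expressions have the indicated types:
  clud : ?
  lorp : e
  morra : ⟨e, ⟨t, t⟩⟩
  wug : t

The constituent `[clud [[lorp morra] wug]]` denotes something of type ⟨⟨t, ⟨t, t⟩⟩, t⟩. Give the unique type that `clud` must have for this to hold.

[clud [[lorp morra] wug]] must have type ⟨⟨t, ⟨t, t⟩⟩, t⟩. The sister [[lorp morra] wug] has type t; that is not a function onto ⟨⟨t, ⟨t, t⟩⟩, t⟩, so clud must be the functor, of type ⟨t, ⟨⟨t, ⟨t, t⟩⟩, t⟩⟩.

⟨t, ⟨⟨t, ⟨t, t⟩⟩, t⟩⟩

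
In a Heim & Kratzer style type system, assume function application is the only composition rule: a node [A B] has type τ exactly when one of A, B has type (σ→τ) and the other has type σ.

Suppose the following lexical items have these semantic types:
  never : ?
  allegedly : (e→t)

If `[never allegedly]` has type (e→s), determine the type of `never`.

((e→t)→(e→s))

[never allegedly] is required to be (e→s). allegedly : (e→t) cannot yield (e→s) as functor, so never : ((e→t)→(e→s)).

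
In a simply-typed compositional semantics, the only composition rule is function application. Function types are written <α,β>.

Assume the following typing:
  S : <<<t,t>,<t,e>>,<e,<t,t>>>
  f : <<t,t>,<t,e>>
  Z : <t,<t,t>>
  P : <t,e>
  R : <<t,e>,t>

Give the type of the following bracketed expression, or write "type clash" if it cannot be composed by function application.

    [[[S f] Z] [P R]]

[S f]: functor S : <<<t,t>,<t,e>>,<e,<t,t>>>, argument f : <<t,t>,<t,e>>; result <e,<t,t>>.
[[S f] Z]: <e,<t,t>> with <t,<t,t>> — neither is a function whose domain matches the other; composition fails here.

type clash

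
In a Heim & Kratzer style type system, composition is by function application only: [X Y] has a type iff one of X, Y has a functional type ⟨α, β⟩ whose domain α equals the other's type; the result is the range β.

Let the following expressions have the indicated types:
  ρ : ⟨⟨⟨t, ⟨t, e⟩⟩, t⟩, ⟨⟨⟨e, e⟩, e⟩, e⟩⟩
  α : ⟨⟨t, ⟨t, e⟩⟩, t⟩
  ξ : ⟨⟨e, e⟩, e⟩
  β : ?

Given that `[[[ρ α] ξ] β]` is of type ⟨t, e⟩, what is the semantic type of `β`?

⟨e, ⟨t, e⟩⟩

[[[ρ α] ξ] β] must have type ⟨t, e⟩. The sister [[ρ α] ξ] has type e; that is not a function onto ⟨t, e⟩, so β must be the functor, of type ⟨e, ⟨t, e⟩⟩.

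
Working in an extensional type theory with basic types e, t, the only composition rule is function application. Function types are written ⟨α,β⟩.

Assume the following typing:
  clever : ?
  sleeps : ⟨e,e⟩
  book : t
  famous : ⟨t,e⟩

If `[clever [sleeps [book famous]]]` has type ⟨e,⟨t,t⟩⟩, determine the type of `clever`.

For [clever [sleeps [book famous]]] to have type ⟨e,⟨t,t⟩⟩ with [sleeps [book famous]] of type e, clever must be the function: clever : ⟨e,⟨e,⟨t,t⟩⟩⟩.

⟨e,⟨e,⟨t,t⟩⟩⟩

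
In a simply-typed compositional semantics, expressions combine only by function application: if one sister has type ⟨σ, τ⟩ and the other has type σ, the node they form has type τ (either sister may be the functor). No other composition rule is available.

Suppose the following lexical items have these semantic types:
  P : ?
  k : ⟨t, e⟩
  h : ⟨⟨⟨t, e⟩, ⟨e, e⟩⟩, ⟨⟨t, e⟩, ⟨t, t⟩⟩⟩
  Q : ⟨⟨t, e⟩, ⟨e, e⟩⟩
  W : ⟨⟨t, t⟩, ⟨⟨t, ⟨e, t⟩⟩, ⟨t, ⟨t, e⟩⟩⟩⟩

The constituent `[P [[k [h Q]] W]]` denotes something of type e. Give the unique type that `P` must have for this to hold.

⟨⟨⟨t, ⟨e, t⟩⟩, ⟨t, ⟨t, e⟩⟩⟩, e⟩

For [P [[k [h Q]] W]] to have type e with [[k [h Q]] W] of type ⟨⟨t, ⟨e, t⟩⟩, ⟨t, ⟨t, e⟩⟩⟩, P must be the function: P : ⟨⟨⟨t, ⟨e, t⟩⟩, ⟨t, ⟨t, e⟩⟩⟩, e⟩.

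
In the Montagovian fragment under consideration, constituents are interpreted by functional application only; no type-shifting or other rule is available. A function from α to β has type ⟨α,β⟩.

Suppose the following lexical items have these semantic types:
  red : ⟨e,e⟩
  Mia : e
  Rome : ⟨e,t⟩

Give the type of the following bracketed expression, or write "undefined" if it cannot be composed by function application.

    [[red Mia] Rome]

t

[red Mia]: functor red : ⟨e,e⟩, argument Mia : e; result e.
[[red Mia] Rome]: functor Rome : ⟨e,t⟩, argument [red Mia] : e; result t.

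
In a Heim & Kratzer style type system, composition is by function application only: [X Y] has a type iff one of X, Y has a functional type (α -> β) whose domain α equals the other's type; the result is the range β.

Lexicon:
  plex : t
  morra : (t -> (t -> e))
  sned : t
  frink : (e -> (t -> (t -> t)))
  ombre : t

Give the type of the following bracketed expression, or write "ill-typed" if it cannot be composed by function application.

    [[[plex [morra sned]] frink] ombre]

(t -> t)

[morra sned] — morra of type (t -> (t -> e)) combines with sned of type t: type (t -> e).
[plex [morra sned]] — [morra sned] of type (t -> e) combines with plex of type t: type e.
[[plex [morra sned]] frink] — frink of type (e -> (t -> (t -> t))) combines with [plex [morra sned]] of type e: type (t -> (t -> t)).
[[[plex [morra sned]] frink] ombre] — [[plex [morra sned]] frink] of type (t -> (t -> t)) combines with ombre of type t: type (t -> t).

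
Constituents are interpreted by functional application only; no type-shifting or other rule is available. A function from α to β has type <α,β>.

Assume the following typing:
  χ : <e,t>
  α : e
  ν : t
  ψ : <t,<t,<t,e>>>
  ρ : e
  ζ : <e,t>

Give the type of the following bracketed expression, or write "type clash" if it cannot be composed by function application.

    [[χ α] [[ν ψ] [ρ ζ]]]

[χ α]: <e,t> applied to e yields t.
[ν ψ]: <t,<t,<t,e>>> applied to t yields <t,<t,e>>.
[ρ ζ]: <e,t> applied to e yields t.
[[ν ψ] [ρ ζ]]: <t,<t,e>> applied to t yields <t,e>.
[[χ α] [[ν ψ] [ρ ζ]]]: <t,e> applied to t yields e.

e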